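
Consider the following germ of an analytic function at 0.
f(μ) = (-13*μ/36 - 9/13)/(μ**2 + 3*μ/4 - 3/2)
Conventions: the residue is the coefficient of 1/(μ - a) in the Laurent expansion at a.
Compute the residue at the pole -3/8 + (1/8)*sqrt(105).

The factor μ**2 + 3*μ/4 - 3/2 splits as (μ - a)(μ - a') with a = -3/8 + (1/8)*sqrt(105), a' = -3/8 - (1/8)*sqrt(105). At the order-1 pole a set g(μ) = (μ - a)*f(μ) = [-13*μ/36 - 9/13] / (μ - a').
Simple pole: residue = g(a) at a = -3/8 + (1/8)*sqrt(105), which is -13/72 - (139/6552)*sqrt(105).

The residue is -13/72 - (139/6552)*sqrt(105).


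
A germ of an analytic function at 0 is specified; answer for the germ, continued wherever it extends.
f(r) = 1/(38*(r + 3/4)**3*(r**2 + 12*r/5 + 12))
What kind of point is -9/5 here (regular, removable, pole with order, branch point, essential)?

Denominator factors: r + 3/4 = -21/20 at r = -9/5; r**2 + 12*r/5 + 12 = 273/25 at r = -9/5 — none vanishes.
So the germ continues analytically to -9/5.

The point is a regular point.


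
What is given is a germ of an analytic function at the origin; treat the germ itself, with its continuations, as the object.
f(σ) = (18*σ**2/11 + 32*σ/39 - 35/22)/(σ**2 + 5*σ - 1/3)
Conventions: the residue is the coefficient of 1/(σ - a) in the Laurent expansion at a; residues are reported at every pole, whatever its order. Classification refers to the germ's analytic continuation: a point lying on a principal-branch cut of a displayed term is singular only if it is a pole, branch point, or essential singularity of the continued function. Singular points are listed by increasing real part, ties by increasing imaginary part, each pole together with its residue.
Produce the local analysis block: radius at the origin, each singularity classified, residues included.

Radius of convergence at 0: -5/2 + (1/6)*sqrt(237).
At -5/2 - (1/6)*sqrt(237): a pole of order 1; residue -1579/429 - (14893/67782)*sqrt(237).
At -5/2 + (1/6)*sqrt(237): a pole of order 1; residue -1579/429 + (14893/67782)*sqrt(237).

Denominator factor (σ**2 + 5*σ - 1/3): discriminant 79/3, real irrational roots -5/2 + (1/6)*sqrt(237) and -5/2 - (1/6)*sqrt(237); poles of order 1, moduli -5/2 + (1/6)*sqrt(237) and 5/2 + (1/6)*sqrt(237).
The radius of convergence is the smallest modulus among the singular points: -5/2 + (1/6)*sqrt(237).
The factor σ**2 + 5*σ - 1/3 splits as (σ - a)(σ - a') with a = -5/2 - (1/6)*sqrt(237), a' = -5/2 + (1/6)*sqrt(237). At the order-1 pole a set g(σ) = (σ - a)*f(σ) = [18*σ**2/11 + 32*σ/39 - 35/22] / (σ - a').
Simple pole: residue = g(a) at a = -5/2 - (1/6)*sqrt(237), which is -1579/429 - (14893/67782)*sqrt(237).
The factor σ**2 + 5*σ - 1/3 splits as (σ - a)(σ - a') with a = -5/2 + (1/6)*sqrt(237), a' = -5/2 - (1/6)*sqrt(237). At the order-1 pole a set g(σ) = (σ - a)*f(σ) = [18*σ**2/11 + 32*σ/39 - 35/22] / (σ - a').
Simple pole: residue = g(a) at a = -5/2 + (1/6)*sqrt(237), which is -1579/429 + (14893/67782)*sqrt(237).
List the singular points by increasing real part (a conjugate pair: the negative imaginary part first).


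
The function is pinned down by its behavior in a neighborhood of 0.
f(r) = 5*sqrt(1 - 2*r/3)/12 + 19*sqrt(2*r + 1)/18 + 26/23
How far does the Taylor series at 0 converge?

Branch term (19/18)*sqrt(1 - r/(-1/2)): its argument vanishes at r = -1/2, a square-root branch point, modulus 1/2.
Branch term (5/12)*sqrt(1 - r/(3/2)): its argument vanishes at r = 3/2, a square-root branch point, modulus 3/2.
The radius of convergence is the smallest modulus among the singular points: 1/2.

The radius of convergence is 1/2.


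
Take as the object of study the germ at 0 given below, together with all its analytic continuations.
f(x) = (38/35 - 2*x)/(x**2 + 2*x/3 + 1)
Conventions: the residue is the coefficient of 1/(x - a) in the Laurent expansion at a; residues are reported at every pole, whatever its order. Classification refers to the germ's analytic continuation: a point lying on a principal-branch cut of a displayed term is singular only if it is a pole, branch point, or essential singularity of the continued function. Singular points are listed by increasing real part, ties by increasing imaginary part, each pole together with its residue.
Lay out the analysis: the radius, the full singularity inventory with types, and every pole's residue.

Denominator factor (x**2 + 2*x/3 + 1): discriminant -32/9, complex-conjugate roots (-1/3) + ((2/3)*sqrt(2))*i and (-1/3) - ((2/3)*sqrt(2))*i; poles of order 1, moduli 1 and 1.
The radius of convergence is the smallest modulus among the singular points: 1.
The factor x**2 + 2*x/3 + 1 splits as (x - a)(x - a') with a = (-1/3) - ((2/3)*sqrt(2))*i, a' = (-1/3) + ((2/3)*sqrt(2))*i. At the order-1 pole a set g(x) = (x - a)*f(x) = [38/35 - 2*x] / (x - a').
Simple pole: residue = g(a) at a = (-1/3) - ((2/3)*sqrt(2))*i, which is (-1) + ((23/35)*sqrt(2))*i.
The factor x**2 + 2*x/3 + 1 splits as (x - a)(x - a') with a = (-1/3) + ((2/3)*sqrt(2))*i, a' = (-1/3) - ((2/3)*sqrt(2))*i. At the order-1 pole a set g(x) = (x - a)*f(x) = [38/35 - 2*x] / (x - a').
Simple pole: residue = g(a) at a = (-1/3) + ((2/3)*sqrt(2))*i, which is (-1) - ((23/35)*sqrt(2))*i.
List the singular points by increasing real part (a conjugate pair: the negative imaginary part first).

Radius of convergence at 0: 1.
At (-1/3) - ((2/3)*sqrt(2))*i: a pole of order 1; residue (-1) + ((23/35)*sqrt(2))*i.
At (-1/3) + ((2/3)*sqrt(2))*i: a pole of order 1; residue (-1) - ((23/35)*sqrt(2))*i.


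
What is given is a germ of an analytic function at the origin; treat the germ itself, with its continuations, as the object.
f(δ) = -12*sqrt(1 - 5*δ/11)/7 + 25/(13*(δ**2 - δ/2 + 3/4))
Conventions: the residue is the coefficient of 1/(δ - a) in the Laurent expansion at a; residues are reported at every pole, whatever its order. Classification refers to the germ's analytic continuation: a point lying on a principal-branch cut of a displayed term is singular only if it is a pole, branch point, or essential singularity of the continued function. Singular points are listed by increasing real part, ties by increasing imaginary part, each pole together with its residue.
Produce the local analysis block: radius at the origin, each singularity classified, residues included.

Radius of convergence at 0: (1/2)*sqrt(3).
At (1/4) - ((1/4)*sqrt(11))*i: a pole of order 1; residue ((50/143)*sqrt(11))*i.
At (1/4) + ((1/4)*sqrt(11))*i: a pole of order 1; residue -((50/143)*sqrt(11))*i.
At 11/5: an algebraic (square-root) branch point.

Denominator factor (δ**2 - δ/2 + 3/4): discriminant -11/4, complex-conjugate roots (1/4) + ((1/4)*sqrt(11))*i and (1/4) - ((1/4)*sqrt(11))*i; poles of order 1, moduli (1/2)*sqrt(3) and (1/2)*sqrt(3).
Branch term (-12/7)*sqrt(1 - δ/(11/5)): its argument vanishes at δ = 11/5, a square-root branch point, modulus 11/5.
The radius of convergence is the smallest modulus among the singular points: (1/2)*sqrt(3).
The branch term is analytic at (1/4) - ((1/4)*sqrt(11))*i and contributes nothing to the residue; only the rational part matters.
The factor δ**2 - δ/2 + 3/4 splits as (δ - a)(δ - a') with a = (1/4) - ((1/4)*sqrt(11))*i, a' = (1/4) + ((1/4)*sqrt(11))*i. At the order-1 pole a set g(δ) = (δ - a)*(rational part) = [25/13] / (δ - a').
Simple pole: residue = g(a) at a = (1/4) - ((1/4)*sqrt(11))*i, which is ((50/143)*sqrt(11))*i.
The branch term is analytic at (1/4) + ((1/4)*sqrt(11))*i and contributes nothing to the residue; only the rational part matters.
The factor δ**2 - δ/2 + 3/4 splits as (δ - a)(δ - a') with a = (1/4) + ((1/4)*sqrt(11))*i, a' = (1/4) - ((1/4)*sqrt(11))*i. At the order-1 pole a set g(δ) = (δ - a)*(rational part) = [25/13] / (δ - a').
Simple pole: residue = g(a) at a = (1/4) + ((1/4)*sqrt(11))*i, which is -((50/143)*sqrt(11))*i.
List the singular points by increasing real part (a conjugate pair: the negative imaginary part first).


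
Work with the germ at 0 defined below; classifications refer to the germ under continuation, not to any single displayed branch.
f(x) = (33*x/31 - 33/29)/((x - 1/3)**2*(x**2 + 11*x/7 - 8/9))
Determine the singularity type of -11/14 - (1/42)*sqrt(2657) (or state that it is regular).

The point is a pole of order 1.

The denominator factor x**2 + 11*x/7 - 8/9 vanishes at -11/14 - (1/42)*sqrt(2657) and appears to the power 1; the numerator there equals -24849/12586 - (11/434)*sqrt(2657), nonzero, and no other factor vanishes.
Hence a pole whose order is the multiplicity, 1.


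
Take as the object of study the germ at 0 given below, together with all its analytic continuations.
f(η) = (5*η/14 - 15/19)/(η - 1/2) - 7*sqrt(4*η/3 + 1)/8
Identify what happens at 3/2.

The point is a regular point.

Denominator factors: η - 1/2 = 1 at η = 3/2 — none vanishes.
Branch term sqrt(1 - η/(-3/4)): argument at 3/2 is 3, nonzero, so 3/2 is not its branch point (a point on a principal cut is still regular for the continued germ).
So the germ continues analytically to 3/2.


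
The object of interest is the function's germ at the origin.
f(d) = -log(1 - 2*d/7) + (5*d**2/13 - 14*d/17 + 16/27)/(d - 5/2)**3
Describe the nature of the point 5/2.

The point is a pole of order 3.

The denominator factor d - 5/2 vanishes at 5/2 and appears to the power 3; the numerator there equals 22379/23868, nonzero, and no other factor vanishes.
The branch terms are analytic at this point.
Hence a pole whose order is the multiplicity, 3.


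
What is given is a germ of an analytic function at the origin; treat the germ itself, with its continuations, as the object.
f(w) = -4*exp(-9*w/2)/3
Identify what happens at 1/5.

There is no denominator, hence no pole anywhere.
The factor exp(-9*w/2) is entire.
So the germ continues analytically to 1/5.

The point is a regular point.


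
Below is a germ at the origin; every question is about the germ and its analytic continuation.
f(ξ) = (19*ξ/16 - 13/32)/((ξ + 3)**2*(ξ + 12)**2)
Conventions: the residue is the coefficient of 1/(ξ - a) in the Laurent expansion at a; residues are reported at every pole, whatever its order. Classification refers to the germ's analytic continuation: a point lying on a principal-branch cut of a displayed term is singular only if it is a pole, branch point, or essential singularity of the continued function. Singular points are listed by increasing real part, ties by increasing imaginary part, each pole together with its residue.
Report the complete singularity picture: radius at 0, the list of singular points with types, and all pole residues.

Denominator factor (ξ + 3)^2: pole of order 2 at -3, modulus 3.
Denominator factor (ξ + 12)^2: pole of order 2 at -12, modulus 12.
The radius of convergence is the smallest modulus among the singular points: 3.
At the order-2 pole -12 set g(ξ) = (ξ - (-12))^2*f(ξ) = (19*ξ/16 - 13/32)/(ξ + 3)**2.
Order-2 pole: residue = g'(a); g'(-12) = -149/5832, so the residue is -149/5832.
At the order-2 pole -3 set g(ξ) = (ξ - (-3))^2*f(ξ) = (19*ξ/16 - 13/32)/(ξ + 12)**2.
Order-2 pole: residue = g'(a); g'(-3) = 149/5832, so the residue is 149/5832.
List the singular points by increasing real part (a conjugate pair: the negative imaginary part first).

Radius of convergence at 0: 3.
At -12: a pole of order 2; residue -149/5832.
At -3: a pole of order 2; residue 149/5832.


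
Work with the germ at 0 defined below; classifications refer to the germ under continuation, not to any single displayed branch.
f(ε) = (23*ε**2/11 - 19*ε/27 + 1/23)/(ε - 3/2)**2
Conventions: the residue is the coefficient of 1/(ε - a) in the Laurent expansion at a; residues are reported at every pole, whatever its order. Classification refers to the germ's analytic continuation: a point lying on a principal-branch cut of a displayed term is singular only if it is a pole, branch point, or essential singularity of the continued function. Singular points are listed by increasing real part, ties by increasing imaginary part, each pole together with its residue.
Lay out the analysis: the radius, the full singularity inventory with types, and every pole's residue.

Denominator factor (ε - 3/2)^2: pole of order 2 at 3/2, modulus 3/2.
The radius of convergence is the smallest modulus among the singular points: 3/2.
At the order-2 pole 3/2 set g(ε) = (ε - (3/2))^2*f(ε) = 23*ε**2/11 - 19*ε/27 + 1/23.
Order-2 pole: residue = g'(a); g'(3/2) = 1654/297, so the residue is 1654/297.

Radius of convergence at 0: 3/2.
At 3/2: a pole of order 2; residue 1654/297.


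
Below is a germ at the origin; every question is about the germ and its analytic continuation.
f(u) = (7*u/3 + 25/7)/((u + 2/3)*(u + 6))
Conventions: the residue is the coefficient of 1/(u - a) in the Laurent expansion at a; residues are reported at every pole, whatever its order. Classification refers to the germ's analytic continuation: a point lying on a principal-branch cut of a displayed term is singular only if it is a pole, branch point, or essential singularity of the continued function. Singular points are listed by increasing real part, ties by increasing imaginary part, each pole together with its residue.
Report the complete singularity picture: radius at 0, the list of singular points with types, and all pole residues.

Denominator factor (u + 2/3): pole of order 1 at -2/3, modulus 2/3.
Denominator factor (u + 6): pole of order 1 at -6, modulus 6.
The radius of convergence is the smallest modulus among the singular points: 2/3.
At the order-1 pole -6 set g(u) = (u - (-6))*f(u) = (7*u/3 + 25/7)/(u + 2/3).
Simple pole: residue = g(a) at a = -6, which is 219/112.
At the order-1 pole -2/3 set g(u) = (u - (-2/3))*f(u) = (7*u/3 + 25/7)/(u + 6).
Simple pole: residue = g(a) at a = -2/3, which is 127/336.
List the singular points by increasing real part (a conjugate pair: the negative imaginary part first).

Radius of convergence at 0: 2/3.
At -6: a pole of order 1; residue 219/112.
At -2/3: a pole of order 1; residue 127/336.


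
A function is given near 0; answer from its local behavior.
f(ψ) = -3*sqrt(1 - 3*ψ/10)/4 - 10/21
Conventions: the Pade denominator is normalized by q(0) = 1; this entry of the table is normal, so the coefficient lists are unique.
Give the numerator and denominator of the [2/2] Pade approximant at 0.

The Pade approximant has numerator coefficients [-103/84, 87/224, -213/8960]; denominator coefficients [1, -9/40, 9/1600].

Taylor coefficients needed (expand at 0): a_0 = -103/84, a_1 = 9/80, a_2 = 27/3200, a_3 = 81/64000, a_4 = 243/1024000.
Write the denominator as Q(ψ) = 1 + q1*ψ + q2*ψ^2. Requiring Q*f - P = O(ψ^5) with deg P <= 2 kills the coefficients of ψ^3..ψ^4 in Q*f:
  ψ^3: a_3 + q1*a_2 + q2*a_1 = 0, i.e. 81/64000 + (27/3200)*q1 + (9/80)*q2 = 0.
  ψ^4: a_4 + q1*a_3 + q2*a_2 = 0, i.e. 243/1024000 + (81/64000)*q1 + (27/3200)*q2 = 0.
Solving this linear system: q1 = -9/40, q2 = 9/1600.
The numerator is Q*f truncated at degree 2: P0 = a_0 = -103/84; P1 = a_1 + q1*a_0 = 87/224; P2 = a_2 + q1*a_1 + q2*a_0 = -213/8960.


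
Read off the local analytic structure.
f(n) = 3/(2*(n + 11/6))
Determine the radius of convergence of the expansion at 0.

The radius of convergence is 11/6.

Denominator factor (n + 11/6): pole of order 1 at -11/6, modulus 11/6.
The radius of convergence is the smallest modulus among the singular points: 11/6.


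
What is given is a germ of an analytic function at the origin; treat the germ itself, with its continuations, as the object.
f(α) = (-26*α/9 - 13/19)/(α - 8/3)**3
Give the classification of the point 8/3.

The denominator factor α - 8/3 vanishes at 8/3 and appears to the power 3; the numerator there equals -4303/513, nonzero, and no other factor vanishes.
Hence a pole whose order is the multiplicity, 3.

The point is a pole of order 3.


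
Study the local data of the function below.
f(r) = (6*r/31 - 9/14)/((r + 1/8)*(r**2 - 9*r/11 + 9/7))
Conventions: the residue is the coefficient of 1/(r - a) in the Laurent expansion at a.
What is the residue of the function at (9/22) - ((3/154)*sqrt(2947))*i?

The residue is (50952/214427) - ((47388/90273767)*sqrt(2947))*i.

The factor r**2 - 9*r/11 + 9/7 splits as (r - a)(r - a') with a = (9/22) - ((3/154)*sqrt(2947))*i, a' = (9/22) + ((3/154)*sqrt(2947))*i. At the order-1 pole a set g(r) = (r - a)*f(r) = [(6*r/31 - 9/14)/(r + 1/8)] / (r - a').
Simple pole: residue = g(a) at a = (9/22) - ((3/154)*sqrt(2947))*i, which is (50952/214427) - ((47388/90273767)*sqrt(2947))*i.


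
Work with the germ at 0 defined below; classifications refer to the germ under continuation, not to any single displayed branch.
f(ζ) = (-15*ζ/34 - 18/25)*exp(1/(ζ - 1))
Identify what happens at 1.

The point is an essential singularity.

The exponent 1/(ζ - (1)) has a pole at 1, so exp(1/(ζ - (1))) takes every nonzero value near it: an essential singularity (not a pole of any order).


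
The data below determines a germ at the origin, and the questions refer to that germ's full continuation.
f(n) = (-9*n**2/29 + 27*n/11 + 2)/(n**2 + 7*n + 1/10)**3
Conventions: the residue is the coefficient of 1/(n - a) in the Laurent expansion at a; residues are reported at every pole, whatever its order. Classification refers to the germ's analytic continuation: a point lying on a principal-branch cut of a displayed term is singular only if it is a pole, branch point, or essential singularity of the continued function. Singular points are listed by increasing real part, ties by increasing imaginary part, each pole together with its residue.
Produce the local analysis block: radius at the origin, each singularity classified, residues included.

Radius of convergence at 0: 7/2 - (9/10)*sqrt(15).
At -7/2 - (9/10)*sqrt(15): a pole of order 3; residue (145715/169529679)*sqrt(15).
At -7/2 + (9/10)*sqrt(15): a pole of order 3; residue -(145715/169529679)*sqrt(15).


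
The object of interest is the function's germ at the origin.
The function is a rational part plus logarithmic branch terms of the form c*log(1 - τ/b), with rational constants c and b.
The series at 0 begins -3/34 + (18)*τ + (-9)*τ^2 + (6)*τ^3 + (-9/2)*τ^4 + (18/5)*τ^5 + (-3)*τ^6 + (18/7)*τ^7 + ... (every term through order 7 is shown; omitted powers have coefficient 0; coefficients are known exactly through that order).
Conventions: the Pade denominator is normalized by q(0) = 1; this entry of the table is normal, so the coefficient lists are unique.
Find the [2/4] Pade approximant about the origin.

Taylor coefficients needed (read off): a_0 = -3/34, a_1 = 18, a_2 = -9, a_3 = 6, a_4 = -9/2, a_5 = 18/5, a_6 = -3.
Write the denominator as Q(τ) = 1 + q1*τ + q2*τ^2 + q3*τ^3 + q4*τ^4. Requiring Q*f - P = O(τ^7) with deg P <= 2 kills the coefficients of τ^3..τ^6 in Q*f:
  τ^3: a_3 + q1*a_2 + q2*a_1 + q3*a_0 = 0, i.e. 6 + (-9)*q1 + (18)*q2 + (-3/34)*q3 = 0.
  τ^4: a_4 + q1*a_3 + q2*a_2 + q3*a_1 + q4*a_0 = 0, i.e. -9/2 + (6)*q1 + (-9)*q2 + (18)*q3 + (-3/34)*q4 = 0.
  τ^5: a_5 + q1*a_4 + q2*a_3 + q3*a_2 + q4*a_1 = 0, i.e. 18/5 + (-9/2)*q1 + (6)*q2 + (-9)*q3 + (18)*q4 = 0.
  τ^6: a_6 + q1*a_5 + q2*a_4 + q3*a_3 + q4*a_2 = 0, i.e. -3 + (18/5)*q1 + (-9/2)*q2 + (6)*q3 + (-9)*q4 = 0.
Solving this linear system: q1 = 105952/87539, q2 = 118944/437695, q3 = -7684/437695, q4 = 1411/437695.
The numerator is Q*f truncated at degree 2: P0 = a_0 = -3/34; P1 = a_1 + q1*a_0 = 26628006/1488163; P2 = a_2 + q1*a_1 + q2*a_0 = 94960809/7440815.

The Pade approximant has numerator coefficients [-3/34, 26628006/1488163, 94960809/7440815]; denominator coefficients [1, 105952/87539, 118944/437695, -7684/437695, 1411/437695].


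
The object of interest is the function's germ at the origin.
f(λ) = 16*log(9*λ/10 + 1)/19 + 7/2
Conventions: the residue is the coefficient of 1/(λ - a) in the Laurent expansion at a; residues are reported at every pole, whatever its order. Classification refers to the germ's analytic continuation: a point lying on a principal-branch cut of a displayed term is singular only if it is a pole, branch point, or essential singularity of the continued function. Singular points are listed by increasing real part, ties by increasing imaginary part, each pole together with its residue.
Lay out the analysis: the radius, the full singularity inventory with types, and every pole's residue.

Branch term (16/19)*log(1 - λ/(-10/9)): its argument vanishes at λ = -10/9, a logarithmic branch point, modulus 10/9.
The radius of convergence is the smallest modulus among the singular points: 10/9.

Radius of convergence at 0: 10/9.
At -10/9: a logarithmic branch point.


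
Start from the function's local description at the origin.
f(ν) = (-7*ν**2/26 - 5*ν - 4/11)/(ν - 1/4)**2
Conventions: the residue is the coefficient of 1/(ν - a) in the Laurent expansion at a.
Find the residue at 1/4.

At the order-2 pole 1/4 set g(ν) = (ν - (1/4))^2*f(ν) = -7*ν**2/26 - 5*ν - 4/11.
Order-2 pole: residue = g'(a); g'(1/4) = -267/52, so the residue is -267/52.

The residue is -267/52.


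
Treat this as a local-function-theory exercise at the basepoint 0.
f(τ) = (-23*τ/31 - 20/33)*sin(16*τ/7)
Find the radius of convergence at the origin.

The radius of convergence is infinite.

The factor sin(16*τ/7) is entire and contributes no finite singular point.
The polynomial part has no poles.
No finite singular points: the Taylor series at 0 converges everywhere.


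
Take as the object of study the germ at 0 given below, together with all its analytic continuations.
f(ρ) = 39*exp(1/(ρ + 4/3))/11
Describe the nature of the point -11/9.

The point is a regular point.

There is no denominator, hence no pole anywhere.
The essential point of exp(1/(ρ - (-4/3))) is -4/3, not -11/9.
So the germ continues analytically to -11/9.


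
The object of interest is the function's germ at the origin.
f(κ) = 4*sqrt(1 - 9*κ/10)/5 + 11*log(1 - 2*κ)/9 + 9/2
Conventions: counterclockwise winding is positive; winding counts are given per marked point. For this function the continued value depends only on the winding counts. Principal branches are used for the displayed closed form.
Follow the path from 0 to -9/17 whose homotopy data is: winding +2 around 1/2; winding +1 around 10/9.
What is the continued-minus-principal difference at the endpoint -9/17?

The rational part is single-valued and drops out of the difference; each branch term changes only by its own monodromy.
(4/5)*sqrt(1 - κ/(10/9)): winding +1 is odd, the square root flips sign, contributing -2*(4/5)*sqrt(1 - (-9/17)/(10/9)) = -2*(4/5)*sqrt(251/170) = -(4/425)*sqrt(42670).
(11/9)*log(1 - κ/(1/2)): each positive loop around 1/2 adds 2*pi*i to the log, so winding +2 contributes (11/9)*(2)*2*pi*i = (44/9)*pi*i.
Summing the contributions at κ = -9/17 gives (-(4/425)*sqrt(42670)) + ((44/9)*pi)*i.

Continued minus principal equals (-(4/425)*sqrt(42670)) + ((44/9)*pi)*i.


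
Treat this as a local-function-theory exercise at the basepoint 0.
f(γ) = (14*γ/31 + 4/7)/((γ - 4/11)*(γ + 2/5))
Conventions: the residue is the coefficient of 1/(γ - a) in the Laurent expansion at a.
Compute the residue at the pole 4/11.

The residue is 4390/4557.

At the order-1 pole 4/11 set g(γ) = (γ - (4/11))*f(γ) = (14*γ/31 + 4/7)/(γ + 2/5).
Simple pole: residue = g(a) at a = 4/11, which is 4390/4557.


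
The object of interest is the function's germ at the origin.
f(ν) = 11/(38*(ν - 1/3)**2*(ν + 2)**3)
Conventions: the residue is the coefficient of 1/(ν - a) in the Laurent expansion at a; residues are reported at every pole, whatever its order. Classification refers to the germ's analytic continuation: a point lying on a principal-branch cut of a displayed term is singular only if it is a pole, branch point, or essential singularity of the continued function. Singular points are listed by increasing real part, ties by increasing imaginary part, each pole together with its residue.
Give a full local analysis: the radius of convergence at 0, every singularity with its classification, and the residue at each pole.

Radius of convergence at 0: 1/3.
At -2: a pole of order 3; residue 2673/91238.
At 1/3: a pole of order 2; residue -2673/91238.

Denominator factor (ν - 1/3)^2: pole of order 2 at 1/3, modulus 1/3.
Denominator factor (ν + 2)^3: pole of order 3 at -2, modulus 2.
The radius of convergence is the smallest modulus among the singular points: 1/3.
At the order-3 pole -2 set g(ν) = (ν - (-2))^3*f(ν) = 11/(38*(ν - 1/3)**2).
Order-3 pole: residue = g''(a)/2; g''(-2) = 2673/45619, so the residue is 2673/91238.
At the order-2 pole 1/3 set g(ν) = (ν - (1/3))^2*f(ν) = 11/(38*(ν + 2)**3).
Order-2 pole: residue = g'(a); g'(1/3) = -2673/91238, so the residue is -2673/91238.
List the singular points by increasing real part (a conjugate pair: the negative imaginary part first).


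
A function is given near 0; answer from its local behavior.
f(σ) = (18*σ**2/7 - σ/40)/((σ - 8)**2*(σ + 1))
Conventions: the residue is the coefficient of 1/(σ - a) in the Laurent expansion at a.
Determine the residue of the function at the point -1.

At the order-1 pole -1 set g(σ) = (σ - (-1))*f(σ) = (18*σ**2/7 - σ/40)/(σ - 8)**2.
Simple pole: residue = g(a) at a = -1, which is 727/22680.

The residue is 727/22680.


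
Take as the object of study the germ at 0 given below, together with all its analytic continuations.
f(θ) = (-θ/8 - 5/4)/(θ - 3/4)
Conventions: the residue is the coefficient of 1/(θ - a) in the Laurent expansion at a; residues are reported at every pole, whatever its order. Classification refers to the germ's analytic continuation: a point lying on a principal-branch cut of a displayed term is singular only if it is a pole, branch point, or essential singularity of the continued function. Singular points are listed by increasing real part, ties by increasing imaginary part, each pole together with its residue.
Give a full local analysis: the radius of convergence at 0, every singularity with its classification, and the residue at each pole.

Denominator factor (θ - 3/4): pole of order 1 at 3/4, modulus 3/4.
The radius of convergence is the smallest modulus among the singular points: 3/4.
At the order-1 pole 3/4 set g(θ) = (θ - (3/4))*f(θ) = -θ/8 - 5/4.
Simple pole: residue = g(a) at a = 3/4, which is -43/32.

Radius of convergence at 0: 3/4.
At 3/4: a pole of order 1; residue -43/32.


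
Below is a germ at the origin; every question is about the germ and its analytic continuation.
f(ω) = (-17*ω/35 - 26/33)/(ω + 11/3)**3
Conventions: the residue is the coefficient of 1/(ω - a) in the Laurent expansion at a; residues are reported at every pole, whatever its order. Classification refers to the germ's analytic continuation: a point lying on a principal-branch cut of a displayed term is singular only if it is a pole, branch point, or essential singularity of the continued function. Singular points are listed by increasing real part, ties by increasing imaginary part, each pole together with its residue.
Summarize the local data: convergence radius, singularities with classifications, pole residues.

Radius of convergence at 0: 11/3.
At -11/3: a pole of order 3; residue 0.

Denominator factor (ω + 11/3)^3: pole of order 3 at -11/3, modulus 11/3.
The radius of convergence is the smallest modulus among the singular points: 11/3.
At the order-3 pole -11/3 set g(ω) = (ω - (-11/3))^3*f(ω) = -17*ω/35 - 26/33.
Order-3 pole: residue = g''(a)/2; g''(-11/3) = 0, so the residue is 0.


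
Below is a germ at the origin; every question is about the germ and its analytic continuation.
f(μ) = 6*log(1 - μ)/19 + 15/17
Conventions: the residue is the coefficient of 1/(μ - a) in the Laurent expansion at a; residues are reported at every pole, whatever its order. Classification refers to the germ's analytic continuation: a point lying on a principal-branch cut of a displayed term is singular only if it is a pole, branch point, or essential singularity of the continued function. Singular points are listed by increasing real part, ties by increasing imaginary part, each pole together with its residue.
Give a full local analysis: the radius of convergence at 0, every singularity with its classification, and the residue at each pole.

Branch term (6/19)*log(1 - μ/(1)): its argument vanishes at μ = 1, a logarithmic branch point, modulus 1.
The radius of convergence is the smallest modulus among the singular points: 1.

Radius of convergence at 0: 1.
At 1: a logarithmic branch point.


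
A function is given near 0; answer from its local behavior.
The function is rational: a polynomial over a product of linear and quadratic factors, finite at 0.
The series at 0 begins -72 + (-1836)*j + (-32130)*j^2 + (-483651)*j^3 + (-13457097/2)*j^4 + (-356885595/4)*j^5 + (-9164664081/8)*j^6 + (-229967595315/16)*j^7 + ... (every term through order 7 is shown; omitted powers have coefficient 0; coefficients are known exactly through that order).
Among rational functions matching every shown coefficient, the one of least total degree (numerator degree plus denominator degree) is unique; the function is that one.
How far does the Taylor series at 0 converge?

The radius of convergence is 1/2 - (1/6)*sqrt(6).

No rational of total degree below 5 reproduces all 8 coefficients; solving the [0/5] Pade equations on them gives f(j) = 1/(3*(j - 2/3)*(j**2 - j + 1/12)**2), whose expansion matches every shown term.
Denominator factor (j - 2/3): pole of order 1 at 2/3, modulus 2/3.
Denominator factor (j**2 - j + 1/12)^2: discriminant 2/3, real irrational roots 1/2 + (1/6)*sqrt(6) and 1/2 - (1/6)*sqrt(6); poles of order 2, moduli 1/2 + (1/6)*sqrt(6) and 1/2 - (1/6)*sqrt(6).
The radius of convergence is the smallest modulus among the singular points: 1/2 - (1/6)*sqrt(6).


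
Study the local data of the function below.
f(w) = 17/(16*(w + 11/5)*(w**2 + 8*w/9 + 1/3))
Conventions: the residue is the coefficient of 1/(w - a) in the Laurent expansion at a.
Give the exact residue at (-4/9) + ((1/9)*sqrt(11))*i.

The factor w**2 + 8*w/9 + 1/3 splits as (w - a)(w - a') with a = (-4/9) + ((1/9)*sqrt(11))*i, a' = (-4/9) - ((1/9)*sqrt(11))*i. At the order-1 pole a set g(w) = (w - a)*f(w) = [17/(16*(w + 11/5))] / (w - a').
Simple pole: residue = g(a) at a = (-4/9) + ((1/9)*sqrt(11))*i, which is (-3825/23168) - ((60435/254848)*sqrt(11))*i.

The residue is (-3825/23168) - ((60435/254848)*sqrt(11))*i.


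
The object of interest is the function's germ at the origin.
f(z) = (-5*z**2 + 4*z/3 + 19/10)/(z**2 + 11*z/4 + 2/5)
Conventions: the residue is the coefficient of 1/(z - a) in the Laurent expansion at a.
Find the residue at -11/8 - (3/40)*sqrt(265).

The residue is 181/24 + (8083/19080)*sqrt(265).

The factor z**2 + 11*z/4 + 2/5 splits as (z - a)(z - a') with a = -11/8 - (3/40)*sqrt(265), a' = -11/8 + (3/40)*sqrt(265). At the order-1 pole a set g(z) = (z - a)*f(z) = [-5*z**2 + 4*z/3 + 19/10] / (z - a').
Simple pole: residue = g(a) at a = -11/8 - (3/40)*sqrt(265), which is 181/24 + (8083/19080)*sqrt(265).


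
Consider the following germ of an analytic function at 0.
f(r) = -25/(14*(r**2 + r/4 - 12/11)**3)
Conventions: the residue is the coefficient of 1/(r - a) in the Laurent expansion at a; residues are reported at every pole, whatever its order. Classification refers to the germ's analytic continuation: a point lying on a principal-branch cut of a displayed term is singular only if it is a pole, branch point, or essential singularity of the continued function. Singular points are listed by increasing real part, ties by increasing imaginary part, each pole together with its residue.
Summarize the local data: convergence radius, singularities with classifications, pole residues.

Denominator factor (r**2 + r/4 - 12/11)^3: discriminant 779/176, real irrational roots -1/8 + (1/88)*sqrt(8569) and -1/8 - (1/88)*sqrt(8569); poles of order 3, moduli -1/8 + (1/88)*sqrt(8569) and 1/8 + (1/88)*sqrt(8569).
The radius of convergence is the smallest modulus among the singular points: -1/8 + (1/88)*sqrt(8569).
The factor r**2 + r/4 - 12/11 splits as (r - a)(r - a') with a = -1/8 - (1/88)*sqrt(8569), a' = -1/8 + (1/88)*sqrt(8569). At the order-3 pole a set g(r) = (r - a)^3*f(r) = [-25/14] / (r - a')^3.
Order-3 pole: residue = g''(a)/2; g''(-1/8 - (1/88)*sqrt(8569)) = (18585600/3309103973)*sqrt(8569), so the residue is (9292800/3309103973)*sqrt(8569).
The factor r**2 + r/4 - 12/11 splits as (r - a)(r - a') with a = -1/8 + (1/88)*sqrt(8569), a' = -1/8 - (1/88)*sqrt(8569). At the order-3 pole a set g(r) = (r - a)^3*f(r) = [-25/14] / (r - a')^3.
Order-3 pole: residue = g''(a)/2; g''(-1/8 + (1/88)*sqrt(8569)) = -(18585600/3309103973)*sqrt(8569), so the residue is -(9292800/3309103973)*sqrt(8569).
List the singular points by increasing real part (a conjugate pair: the negative imaginary part first).

Radius of convergence at 0: -1/8 + (1/88)*sqrt(8569).
At -1/8 - (1/88)*sqrt(8569): a pole of order 3; residue (9292800/3309103973)*sqrt(8569).
At -1/8 + (1/88)*sqrt(8569): a pole of order 3; residue -(9292800/3309103973)*sqrt(8569).


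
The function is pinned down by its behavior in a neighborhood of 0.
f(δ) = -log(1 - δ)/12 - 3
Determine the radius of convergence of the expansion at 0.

Branch term (-1/12)*log(1 - δ/(1)): its argument vanishes at δ = 1, a logarithmic branch point, modulus 1.
The radius of convergence is the smallest modulus among the singular points: 1.

The radius of convergence is 1.


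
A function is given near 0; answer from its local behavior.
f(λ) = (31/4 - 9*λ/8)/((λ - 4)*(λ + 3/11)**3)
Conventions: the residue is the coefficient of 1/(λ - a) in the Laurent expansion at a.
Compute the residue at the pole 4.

At the order-1 pole 4 set g(λ) = (λ - (4))*f(λ) = (31/4 - 9*λ/8)/(λ + 3/11)**3.
Simple pole: residue = g(a) at a = 4, which is 17303/415292.

The residue is 17303/415292.


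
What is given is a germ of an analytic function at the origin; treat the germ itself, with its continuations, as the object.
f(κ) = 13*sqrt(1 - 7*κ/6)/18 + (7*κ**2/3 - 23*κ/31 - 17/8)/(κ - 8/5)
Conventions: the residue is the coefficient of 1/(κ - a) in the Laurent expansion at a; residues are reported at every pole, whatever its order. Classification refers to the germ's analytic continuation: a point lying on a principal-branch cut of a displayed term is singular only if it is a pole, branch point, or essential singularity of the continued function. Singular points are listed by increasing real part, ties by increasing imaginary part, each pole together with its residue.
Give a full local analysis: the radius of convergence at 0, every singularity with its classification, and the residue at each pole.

Denominator factor (κ - 8/5): pole of order 1 at 8/5, modulus 8/5.
Branch term (13/18)*sqrt(1 - κ/(6/7)): its argument vanishes at κ = 6/7, a square-root branch point, modulus 6/7.
The radius of convergence is the smallest modulus among the singular points: 6/7.
The branch term is analytic at 8/5 and contributes nothing to the residue; only the rational part matters.
At the order-1 pole 8/5 set g(κ) = (κ - (8/5))*(rational part) = 7*κ**2/3 - 23*κ/31 - 17/8.
Simple pole: residue = g(a) at a = 8/5, which is 49499/18600.
List the singular points by increasing real part (a conjugate pair: the negative imaginary part first).

Radius of convergence at 0: 6/7.
At 6/7: an algebraic (square-root) branch point.
At 8/5: a pole of order 1; residue 49499/18600.


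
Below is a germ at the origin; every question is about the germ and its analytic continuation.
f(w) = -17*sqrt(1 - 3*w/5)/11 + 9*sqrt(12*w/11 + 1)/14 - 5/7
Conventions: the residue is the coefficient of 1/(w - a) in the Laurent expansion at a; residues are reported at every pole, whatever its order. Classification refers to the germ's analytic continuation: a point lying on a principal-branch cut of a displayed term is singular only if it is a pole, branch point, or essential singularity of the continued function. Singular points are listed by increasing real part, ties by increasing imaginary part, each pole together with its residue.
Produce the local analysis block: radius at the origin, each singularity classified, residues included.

Radius of convergence at 0: 11/12.
At -11/12: an algebraic (square-root) branch point.
At 5/3: an algebraic (square-root) branch point.

Branch term (9/14)*sqrt(1 - w/(-11/12)): its argument vanishes at w = -11/12, a square-root branch point, modulus 11/12.
Branch term (-17/11)*sqrt(1 - w/(5/3)): its argument vanishes at w = 5/3, a square-root branch point, modulus 5/3.
The radius of convergence is the smallest modulus among the singular points: 11/12.
List the singular points by increasing real part (a conjugate pair: the negative imaginary part first).


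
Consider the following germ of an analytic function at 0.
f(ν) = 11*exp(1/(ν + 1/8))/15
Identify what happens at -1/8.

The exponent 1/(ν - (-1/8)) has a pole at -1/8, so exp(1/(ν - (-1/8))) takes every nonzero value near it: an essential singularity (not a pole of any order).

The point is an essential singularity.


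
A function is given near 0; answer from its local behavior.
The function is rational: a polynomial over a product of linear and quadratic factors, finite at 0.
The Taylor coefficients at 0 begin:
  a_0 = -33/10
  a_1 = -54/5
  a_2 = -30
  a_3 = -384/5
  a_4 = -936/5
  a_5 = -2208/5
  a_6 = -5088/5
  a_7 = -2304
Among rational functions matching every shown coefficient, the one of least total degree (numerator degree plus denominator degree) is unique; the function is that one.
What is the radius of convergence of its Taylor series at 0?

No rational of total degree below 3 reproduces all 8 coefficients; solving the [1/2] Pade equations on them gives f(κ) = (3*κ/5 - 33/40)/(κ - 1/2)**2, whose expansion matches every shown term.
Denominator factor (κ - 1/2)^2: pole of order 2 at 1/2, modulus 1/2.
The radius of convergence is the smallest modulus among the singular points: 1/2.

The radius of convergence is 1/2.


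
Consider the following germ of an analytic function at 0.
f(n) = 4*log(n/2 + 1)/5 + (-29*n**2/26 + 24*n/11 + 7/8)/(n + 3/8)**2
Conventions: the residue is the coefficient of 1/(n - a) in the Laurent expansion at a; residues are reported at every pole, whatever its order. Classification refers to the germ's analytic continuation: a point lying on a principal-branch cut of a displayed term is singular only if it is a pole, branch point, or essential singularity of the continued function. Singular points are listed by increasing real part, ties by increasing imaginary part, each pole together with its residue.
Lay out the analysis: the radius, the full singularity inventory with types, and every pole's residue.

Radius of convergence at 0: 3/8.
At -2: a logarithmic branch point.
At -3/8: a pole of order 2; residue 3453/1144.

Denominator factor (n + 3/8)^2: pole of order 2 at -3/8, modulus 3/8.
Branch term (4/5)*log(1 - n/(-2)): its argument vanishes at n = -2, a logarithmic branch point, modulus 2.
The radius of convergence is the smallest modulus among the singular points: 3/8.
The branch term is analytic at -3/8 and contributes nothing to the residue; only the rational part matters.
At the order-2 pole -3/8 set g(n) = (n - (-3/8))^2*(rational part) = -29*n**2/26 + 24*n/11 + 7/8.
Order-2 pole: residue = g'(a); g'(-3/8) = 3453/1144, so the residue is 3453/1144.
List the singular points by increasing real part (a conjugate pair: the negative imaginary part first).


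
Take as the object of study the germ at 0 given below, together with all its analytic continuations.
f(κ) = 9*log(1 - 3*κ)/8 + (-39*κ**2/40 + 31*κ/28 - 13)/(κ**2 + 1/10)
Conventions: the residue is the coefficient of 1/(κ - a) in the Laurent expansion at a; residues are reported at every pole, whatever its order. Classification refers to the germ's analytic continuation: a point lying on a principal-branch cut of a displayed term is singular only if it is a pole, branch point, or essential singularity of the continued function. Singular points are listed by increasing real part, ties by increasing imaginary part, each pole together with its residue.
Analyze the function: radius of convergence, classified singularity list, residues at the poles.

Denominator factor (κ**2 + 1/10): discriminant -2/5, complex-conjugate roots ((1/10)*sqrt(10))*i and -((1/10)*sqrt(10))*i; poles of order 1, moduli (1/10)*sqrt(10) and (1/10)*sqrt(10).
Branch term (9/8)*log(1 - κ/(1/3)): its argument vanishes at κ = 1/3, a logarithmic branch point, modulus 1/3.
The radius of convergence is the smallest modulus among the singular points: (1/10)*sqrt(10).
The branch term is analytic at -((1/10)*sqrt(10))*i and contributes nothing to the residue; only the rational part matters.
The factor κ**2 + 1/10 splits as (κ - a)(κ - a') with a = -((1/10)*sqrt(10))*i, a' = ((1/10)*sqrt(10))*i. At the order-1 pole a set g(κ) = (κ - a)*(rational part) = [-39*κ**2/40 + 31*κ/28 - 13] / (κ - a').
Simple pole: residue = g(a) at a = -((1/10)*sqrt(10))*i, which is (31/56) - ((5161/800)*sqrt(10))*i.
The branch term is analytic at ((1/10)*sqrt(10))*i and contributes nothing to the residue; only the rational part matters.
The factor κ**2 + 1/10 splits as (κ - a)(κ - a') with a = ((1/10)*sqrt(10))*i, a' = -((1/10)*sqrt(10))*i. At the order-1 pole a set g(κ) = (κ - a)*(rational part) = [-39*κ**2/40 + 31*κ/28 - 13] / (κ - a').
Simple pole: residue = g(a) at a = ((1/10)*sqrt(10))*i, which is (31/56) + ((5161/800)*sqrt(10))*i.
List the singular points by increasing real part (a conjugate pair: the negative imaginary part first).

Radius of convergence at 0: (1/10)*sqrt(10).
At -((1/10)*sqrt(10))*i: a pole of order 1; residue (31/56) - ((5161/800)*sqrt(10))*i.
At ((1/10)*sqrt(10))*i: a pole of order 1; residue (31/56) + ((5161/800)*sqrt(10))*i.
At 1/3: a logarithmic branch point.
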